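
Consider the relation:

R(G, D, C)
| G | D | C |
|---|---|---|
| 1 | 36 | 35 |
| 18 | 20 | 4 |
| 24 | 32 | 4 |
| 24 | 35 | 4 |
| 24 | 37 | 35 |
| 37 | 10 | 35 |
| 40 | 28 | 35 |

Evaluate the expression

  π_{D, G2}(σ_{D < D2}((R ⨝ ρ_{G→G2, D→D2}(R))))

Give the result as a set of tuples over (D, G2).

{(10, 1), (10, 24), (10, 40), (20, 24), (28, 1), (28, 24), (32, 24), (36, 24)}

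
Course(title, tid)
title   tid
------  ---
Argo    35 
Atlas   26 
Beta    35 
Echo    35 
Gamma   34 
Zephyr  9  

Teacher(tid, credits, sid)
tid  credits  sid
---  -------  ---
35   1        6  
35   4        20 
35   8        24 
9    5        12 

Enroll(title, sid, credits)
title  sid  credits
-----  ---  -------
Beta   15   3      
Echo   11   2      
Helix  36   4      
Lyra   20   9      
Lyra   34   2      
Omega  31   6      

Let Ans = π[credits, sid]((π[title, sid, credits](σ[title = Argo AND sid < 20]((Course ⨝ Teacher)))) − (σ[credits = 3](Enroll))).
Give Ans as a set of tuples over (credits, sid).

Natural join on tid: {(Argo, 35, 1, 6), (Argo, 35, 4, 20), (Argo, 35, 8, 24), (Beta, 35, 1, 6), (Beta, 35, 4, 20), (Beta, 35, 8, 24), (Echo, 35, 1, 6), (Echo, 35, 4, 20), (Echo, 35, 8, 24), (Zephyr, 9, 5, 12)}
σ[title = Argo AND sid < 20]: keep tuples satisfying title = Argo AND sid < 20 → {(Argo, 35, 1, 6)}
Projecting to title, sid, credits: {(Argo, 6, 1)}
σ[credits = 3]: keep tuples satisfying credits = 3 → {(Beta, 15, 3)}
Set difference of the two operands is {(Argo, 6, 1)}.
Projecting to credits, sid: {(1, 6)}

{(1, 6)}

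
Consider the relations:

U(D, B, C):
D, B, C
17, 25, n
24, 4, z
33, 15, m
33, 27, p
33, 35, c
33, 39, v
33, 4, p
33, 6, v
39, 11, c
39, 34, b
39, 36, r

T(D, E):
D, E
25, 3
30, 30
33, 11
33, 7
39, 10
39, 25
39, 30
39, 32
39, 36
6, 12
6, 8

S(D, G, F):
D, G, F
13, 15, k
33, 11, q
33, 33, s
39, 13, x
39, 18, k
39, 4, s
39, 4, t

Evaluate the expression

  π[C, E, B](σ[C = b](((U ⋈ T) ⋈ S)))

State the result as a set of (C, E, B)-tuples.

Natural join on D: {(33, 15, m, 11), (33, 15, m, 7), (33, 27, p, 11), (33, 27, p, 7), (33, 35, c, 11), (33, 35, c, 7), (33, 39, v, 11), (33, 39, v, 7), (33, 4, p, 11), (33, 4, p, 7), (33, 6, v, 11), (33, 6, v, 7), (39, 11, c, 10), (39, 11, c, 25), (39, 11, c, 30), (39, 11, c, 32), (39, 11, c, 36), (39, 34, b, 10), (39, 34, b, 25), (39, 34, b, 30), (39, 34, b, 32), (39, 34, b, 36), (39, 36, r, 10), (39, 36, r, 25), (39, 36, r, 30), (39, 36, r, 32), (39, 36, r, 36)}
Natural join on D: {(33, 15, m, 11, 11, q), (33, 15, m, 11, 33, s), (33, 15, m, 7, 11, q), (33, 15, m, 7, 33, s), (33, 27, p, 11, 11, q), (33, 27, p, 11, 33, s), (33, 27, p, 7, 11, q), (33, 27, p, 7, 33, s), (33, 35, c, 11, 11, q), (33, 35, c, 11, 33, s), (33, 35, c, 7, 11, q), (33, 35, c, 7, 33, s), (33, 39, v, 11, 11, q), (33, 39, v, 11, 33, s), (33, 39, v, 7, 11, q), (33, 39, v, 7, 33, s), (33, 4, p, 11, 11, q), (33, 4, p, 11, 33, s), (33, 4, p, 7, 11, q), (33, 4, p, 7, 33, s), (33, 6, v, 11, 11, q), (33, 6, v, 11, 33, s), (33, 6, v, 7, 11, q), (33, 6, v, 7, 33, s), (39, 11, c, 10, 13, x), (39, 11, c, 10, 18, k), (39, 11, c, 10, 4, s), (39, 11, c, 10, 4, t), (39, 11, c, 25, 13, x), (39, 11, c, 25, 18, k), (39, 11, c, 25, 4, s), (39, 11, c, 25, 4, t), (39, 11, c, 30, 13, x), (39, 11, c, 30, 18, k), (39, 11, c, 30, 4, s), (39, 11, c, 30, 4, t), (39, 11, c, 32, 13, x), (39, 11, c, 32, 18, k), (39, 11, c, 32, 4, s), (39, 11, c, 32, 4, t), (39, 11, c, 36, 13, x), (39, 11, c, 36, 18, k), (39, 11, c, 36, 4, s), (39, 11, c, 36, 4, t), (39, 34, b, 10, 13, x), (39, 34, b, 10, 18, k), (39, 34, b, 10, 4, s), (39, 34, b, 10, 4, t), (39, 34, b, 25, 13, x), (39, 34, b, 25, 18, k), (39, 34, b, 25, 4, s), (39, 34, b, 25, 4, t), (39, 34, b, 30, 13, x), (39, 34, b, 30, 18, k), (39, 34, b, 30, 4, s), (39, 34, b, 30, 4, t), (39, 34, b, 32, 13, x), (39, 34, b, 32, 18, k), (39, 34, b, 32, 4, s), (39, 34, b, 32, 4, t), (39, 34, b, 36, 13, x), (39, 34, b, 36, 18, k), (39, 34, b, 36, 4, s), (39, 34, b, 36, 4, t), (39, 36, r, 10, 13, x), (39, 36, r, 10, 18, k), (39, 36, r, 10, 4, s), (39, 36, r, 10, 4, t), (39, 36, r, 25, 13, x), (39, 36, r, 25, 18, k), (39, 36, r, 25, 4, s), (39, 36, r, 25, 4, t), (39, 36, r, 30, 13, x), (39, 36, r, 30, 18, k), (39, 36, r, 30, 4, s), (39, 36, r, 30, 4, t), (39, 36, r, 32, 13, x), (39, 36, r, 32, 18, k), (39, 36, r, 32, 4, s), (39, 36, r, 32, 4, t), (39, 36, r, 36, 13, x), (39, 36, r, 36, 18, k), (39, 36, r, 36, 4, s), (39, 36, r, 36, 4, t)}
Filtering on C = b leaves {(39, 34, b, 10, 13, x), (39, 34, b, 10, 18, k), (39, 34, b, 10, 4, s), (39, 34, b, 10, 4, t), (39, 34, b, 25, 13, x), (39, 34, b, 25, 18, k), (39, 34, b, 25, 4, s), (39, 34, b, 25, 4, t), (39, 34, b, 30, 13, x), (39, 34, b, 30, 18, k), (39, 34, b, 30, 4, s), (39, 34, b, 30, 4, t), (39, 34, b, 32, 13, x), (39, 34, b, 32, 18, k), (39, 34, b, 32, 4, s), (39, 34, b, 32, 4, t), (39, 34, b, 36, 13, x), (39, 34, b, 36, 18, k), (39, 34, b, 36, 4, s), (39, 34, b, 36, 4, t)}.
π_{C, E, B} gives {(b, 10, 34), (b, 25, 34), (b, 30, 34), (b, 32, 34), (b, 36, 34)} (15 duplicate(s) eliminated).

{(b, 10, 34), (b, 25, 34), (b, 30, 34), (b, 32, 34), (b, 36, 34)}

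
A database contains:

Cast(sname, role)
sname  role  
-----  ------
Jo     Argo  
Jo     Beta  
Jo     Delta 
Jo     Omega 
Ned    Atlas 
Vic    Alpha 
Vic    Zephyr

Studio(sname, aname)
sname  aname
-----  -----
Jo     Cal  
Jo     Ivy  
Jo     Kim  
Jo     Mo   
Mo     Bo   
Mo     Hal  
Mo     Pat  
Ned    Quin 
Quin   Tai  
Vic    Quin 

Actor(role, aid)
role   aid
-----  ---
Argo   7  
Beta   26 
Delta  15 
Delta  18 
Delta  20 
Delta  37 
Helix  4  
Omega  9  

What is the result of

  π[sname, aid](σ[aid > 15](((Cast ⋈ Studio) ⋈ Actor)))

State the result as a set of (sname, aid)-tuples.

{(Jo, 18), (Jo, 20), (Jo, 26), (Jo, 37)}

Cast ⋈ Studio (natural join on sname): {(Jo, Argo, Cal), (Jo, Argo, Ivy), (Jo, Argo, Kim), (Jo, Argo, Mo), (Jo, Beta, Cal), (Jo, Beta, Ivy), (Jo, Beta, Kim), (Jo, Beta, Mo), (Jo, Delta, Cal), (Jo, Delta, Ivy), (Jo, Delta, Kim), (Jo, Delta, Mo), (Jo, Omega, Cal), (Jo, Omega, Ivy), (Jo, Omega, Kim), (Jo, Omega, Mo), (Ned, Atlas, Quin), (Vic, Alpha, Quin), (Vic, Zephyr, Quin)}
(Cast ⋈ Studio) ⋈ Actor (natural join on role): {(Jo, Argo, Cal, 7), (Jo, Argo, Ivy, 7), (Jo, Argo, Kim, 7), (Jo, Argo, Mo, 7), (Jo, Beta, Cal, 26), (Jo, Beta, Ivy, 26), (Jo, Beta, Kim, 26), (Jo, Beta, Mo, 26), (Jo, Delta, Cal, 15), (Jo, Delta, Cal, 18), (Jo, Delta, Cal, 20), (Jo, Delta, Cal, 37), (Jo, Delta, Ivy, 15), (Jo, Delta, Ivy, 18), (Jo, Delta, Ivy, 20), (Jo, Delta, Ivy, 37), (Jo, Delta, Kim, 15), (Jo, Delta, Kim, 18), (Jo, Delta, Kim, 20), (Jo, Delta, Kim, 37), (Jo, Delta, Mo, 15), (Jo, Delta, Mo, 18), (Jo, Delta, Mo, 20), (Jo, Delta, Mo, 37), (Jo, Omega, Cal, 9), (Jo, Omega, Ivy, 9), (Jo, Omega, Kim, 9), (Jo, Omega, Mo, 9)}
Filtering on aid > 15 leaves {(Jo, Beta, Cal, 26), (Jo, Beta, Ivy, 26), (Jo, Beta, Kim, 26), (Jo, Beta, Mo, 26), (Jo, Delta, Cal, 18), (Jo, Delta, Cal, 20), (Jo, Delta, Cal, 37), (Jo, Delta, Ivy, 18), (Jo, Delta, Ivy, 20), (Jo, Delta, Ivy, 37), (Jo, Delta, Kim, 18), (Jo, Delta, Kim, 20), (Jo, Delta, Kim, 37), (Jo, Delta, Mo, 18), (Jo, Delta, Mo, 20), (Jo, Delta, Mo, 37)}.
π_{sname, aid} gives {(Jo, 18), (Jo, 20), (Jo, 26), (Jo, 37)} (12 duplicate(s) eliminated).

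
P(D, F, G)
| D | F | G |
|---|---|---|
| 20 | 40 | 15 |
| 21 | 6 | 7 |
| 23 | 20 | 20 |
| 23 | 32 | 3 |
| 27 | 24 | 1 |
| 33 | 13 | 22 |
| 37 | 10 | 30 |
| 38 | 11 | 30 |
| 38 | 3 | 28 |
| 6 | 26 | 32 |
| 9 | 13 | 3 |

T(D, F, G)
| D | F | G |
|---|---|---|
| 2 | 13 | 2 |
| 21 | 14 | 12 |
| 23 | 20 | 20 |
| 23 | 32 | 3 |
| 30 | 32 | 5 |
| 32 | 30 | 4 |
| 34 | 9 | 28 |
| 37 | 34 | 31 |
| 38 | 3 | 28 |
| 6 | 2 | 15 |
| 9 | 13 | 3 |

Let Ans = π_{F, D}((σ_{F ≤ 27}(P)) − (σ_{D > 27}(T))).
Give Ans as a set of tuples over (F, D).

Apply σ_{F ≤ 27}; surviving tuples: {(21, 6, 7), (23, 20, 20), (27, 24, 1), (33, 13, 22), (37, 10, 30), (38, 11, 30), (38, 3, 28), (6, 26, 32), (9, 13, 3)}
Apply σ_{D > 27}; surviving tuples: {(30, 32, 5), (32, 30, 4), (34, 9, 28), (37, 34, 31), (38, 3, 28)}
Difference: {(21, 6, 7), (23, 20, 20), (27, 24, 1), (33, 13, 22), (37, 10, 30), (38, 11, 30), (38, 3, 28), (6, 26, 32), (9, 13, 3)} with {(30, 32, 5), (32, 30, 4), (34, 9, 28), (37, 34, 31), (38, 3, 28)} → {(21, 6, 7), (23, 20, 20), (27, 24, 1), (33, 13, 22), (37, 10, 30), (38, 11, 30), (6, 26, 32), (9, 13, 3)}
π[F, D]: project onto (F, D) → {(10, 37), (11, 38), (13, 33), (13, 9), (20, 23), (24, 27), (26, 6), (6, 21)}

{(10, 37), (11, 38), (13, 33), (13, 9), (20, 23), (24, 27), (26, 6), (6, 21)}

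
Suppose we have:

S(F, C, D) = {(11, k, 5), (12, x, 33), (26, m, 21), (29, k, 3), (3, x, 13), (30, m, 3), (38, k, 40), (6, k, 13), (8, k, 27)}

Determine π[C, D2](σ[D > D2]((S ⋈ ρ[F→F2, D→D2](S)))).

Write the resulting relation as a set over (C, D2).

{(k, 13), (k, 27), (k, 3), (k, 5), (m, 3), (x, 13)}

ρ[F→F2, D→D2]: schema becomes (F2, C, D2); tuples unchanged.
S ⋈ ρ[F→F2, D→D2](S) (natural join on C): {(11, k, 5, 11, 5), (11, k, 5, 29, 3), (11, k, 5, 38, 40), (11, k, 5, 6, 13), (11, k, 5, 8, 27), (12, x, 33, 12, 33), (12, x, 33, 3, 13), (26, m, 21, 26, 21), (26, m, 21, 30, 3), (29, k, 3, 11, 5), (29, k, 3, 29, 3), (29, k, 3, 38, 40), (29, k, 3, 6, 13), (29, k, 3, 8, 27), (3, x, 13, 12, 33), (3, x, 13, 3, 13), (30, m, 3, 26, 21), (30, m, 3, 30, 3), (38, k, 40, 11, 5), (38, k, 40, 29, 3), (38, k, 40, 38, 40), (38, k, 40, 6, 13), (38, k, 40, 8, 27), (6, k, 13, 11, 5), (6, k, 13, 29, 3), (6, k, 13, 38, 40), (6, k, 13, 6, 13), (6, k, 13, 8, 27), (8, k, 27, 11, 5), (8, k, 27, 29, 3), (8, k, 27, 38, 40), (8, k, 27, 6, 13), (8, k, 27, 8, 27)}
σ[D > D2]: keep tuples satisfying D > D2 → {(11, k, 5, 29, 3), (12, x, 33, 3, 13), (26, m, 21, 30, 3), (38, k, 40, 11, 5), (38, k, 40, 29, 3), (38, k, 40, 6, 13), (38, k, 40, 8, 27), (6, k, 13, 11, 5), (6, k, 13, 29, 3), (8, k, 27, 11, 5), (8, k, 27, 29, 3), (8, k, 27, 6, 13)}
π[C, D2]: project onto (C, D2) (6 duplicate(s) eliminated) → {(k, 13), (k, 27), (k, 3), (k, 5), (m, 3), (x, 13)}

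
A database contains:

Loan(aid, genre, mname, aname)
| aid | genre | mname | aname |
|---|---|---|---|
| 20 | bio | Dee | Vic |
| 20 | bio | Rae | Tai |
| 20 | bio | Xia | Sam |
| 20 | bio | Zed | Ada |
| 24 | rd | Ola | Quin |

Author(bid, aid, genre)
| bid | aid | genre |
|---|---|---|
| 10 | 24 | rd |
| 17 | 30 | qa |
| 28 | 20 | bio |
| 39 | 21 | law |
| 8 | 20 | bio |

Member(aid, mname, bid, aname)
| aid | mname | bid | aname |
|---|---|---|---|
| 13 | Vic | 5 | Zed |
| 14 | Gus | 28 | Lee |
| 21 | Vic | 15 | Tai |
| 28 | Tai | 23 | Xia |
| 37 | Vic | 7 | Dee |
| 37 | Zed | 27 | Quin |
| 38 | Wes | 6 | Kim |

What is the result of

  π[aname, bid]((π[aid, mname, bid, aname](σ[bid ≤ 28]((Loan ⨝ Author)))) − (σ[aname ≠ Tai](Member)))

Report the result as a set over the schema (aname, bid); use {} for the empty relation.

{(Ada, 28), (Ada, 8), (Quin, 10), (Sam, 28), (Sam, 8), (Tai, 28), (Tai, 8), (Vic, 28), (Vic, 8)}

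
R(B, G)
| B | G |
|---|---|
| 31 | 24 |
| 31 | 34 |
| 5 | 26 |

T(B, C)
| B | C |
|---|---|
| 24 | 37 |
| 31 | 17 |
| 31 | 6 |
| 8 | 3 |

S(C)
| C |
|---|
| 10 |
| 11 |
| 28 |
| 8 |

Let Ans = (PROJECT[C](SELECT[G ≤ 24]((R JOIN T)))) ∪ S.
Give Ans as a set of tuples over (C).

R ⋈ T (natural join on B): {(31, 24, 17), (31, 24, 6), (31, 34, 17), (31, 34, 6)}
Selection G ≤ 24: {(31, 24, 17), (31, 24, 6)}
Keep only column(s) C: {17, 6}
Taking the union: {10, 11, 17, 28, 6, 8}

{10, 11, 17, 28, 6, 8}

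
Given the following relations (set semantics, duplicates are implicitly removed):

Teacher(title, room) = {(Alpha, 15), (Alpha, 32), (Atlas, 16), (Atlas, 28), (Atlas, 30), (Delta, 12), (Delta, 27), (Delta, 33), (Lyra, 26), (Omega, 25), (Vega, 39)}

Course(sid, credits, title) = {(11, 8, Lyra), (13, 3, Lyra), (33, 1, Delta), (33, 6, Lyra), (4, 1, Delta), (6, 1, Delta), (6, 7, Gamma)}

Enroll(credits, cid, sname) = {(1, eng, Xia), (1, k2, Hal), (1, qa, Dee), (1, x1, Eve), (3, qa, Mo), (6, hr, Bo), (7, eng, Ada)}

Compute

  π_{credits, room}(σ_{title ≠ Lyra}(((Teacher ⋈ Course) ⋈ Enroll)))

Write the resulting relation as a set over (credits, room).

{(1, 12), (1, 27), (1, 33)}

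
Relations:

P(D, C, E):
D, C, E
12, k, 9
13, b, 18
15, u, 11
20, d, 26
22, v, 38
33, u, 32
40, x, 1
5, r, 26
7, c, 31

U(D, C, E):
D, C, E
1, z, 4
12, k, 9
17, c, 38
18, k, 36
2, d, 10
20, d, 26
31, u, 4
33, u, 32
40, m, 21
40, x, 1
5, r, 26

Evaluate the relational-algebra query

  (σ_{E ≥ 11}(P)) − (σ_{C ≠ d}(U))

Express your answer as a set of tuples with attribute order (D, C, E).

{(13, b, 18), (15, u, 11), (20, d, 26), (22, v, 38), (7, c, 31)}

Filtering on E ≥ 11 leaves {(13, b, 18), (15, u, 11), (20, d, 26), (22, v, 38), (33, u, 32), (5, r, 26), (7, c, 31)}.
Filtering on C ≠ d leaves {(1, z, 4), (12, k, 9), (17, c, 38), (18, k, 36), (31, u, 4), (33, u, 32), (40, m, 21), (40, x, 1), (5, r, 26)}.
Set difference of the two operands is {(13, b, 18), (15, u, 11), (20, d, 26), (22, v, 38), (7, c, 31)}.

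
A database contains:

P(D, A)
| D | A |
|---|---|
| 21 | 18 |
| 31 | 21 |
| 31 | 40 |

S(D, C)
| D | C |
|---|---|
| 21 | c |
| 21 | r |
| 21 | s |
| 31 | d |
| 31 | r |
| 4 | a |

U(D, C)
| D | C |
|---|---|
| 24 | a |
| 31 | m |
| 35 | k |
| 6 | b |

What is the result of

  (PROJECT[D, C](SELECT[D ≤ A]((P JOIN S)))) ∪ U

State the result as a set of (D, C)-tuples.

Natural join on D: {(21, 18, c), (21, 18, r), (21, 18, s), (31, 21, d), (31, 21, r), (31, 40, d), (31, 40, r)}
Filtering on D ≤ A leaves {(31, 40, d), (31, 40, r)}.
π_{D, C} gives {(31, d), (31, r)}.
Set union of the two operands is {(24, a), (31, d), (31, m), (31, r), (35, k), (6, b)}.

{(24, a), (31, d), (31, m), (31, r), (35, k), (6, b)}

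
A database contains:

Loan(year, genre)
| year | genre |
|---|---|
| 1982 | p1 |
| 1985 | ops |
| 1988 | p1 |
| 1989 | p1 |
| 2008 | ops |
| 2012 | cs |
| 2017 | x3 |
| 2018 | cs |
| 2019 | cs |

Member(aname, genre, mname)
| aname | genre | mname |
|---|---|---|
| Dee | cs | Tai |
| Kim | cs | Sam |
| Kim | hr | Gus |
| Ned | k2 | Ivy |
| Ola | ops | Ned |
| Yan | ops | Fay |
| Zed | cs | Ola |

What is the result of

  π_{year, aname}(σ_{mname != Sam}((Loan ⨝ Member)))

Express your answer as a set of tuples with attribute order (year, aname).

Joining Loan and Member on genre yields {(1985, ops, Ola, Ned), (1985, ops, Yan, Fay), (2008, ops, Ola, Ned), (2008, ops, Yan, Fay), (2012, cs, Dee, Tai), (2012, cs, Kim, Sam), (2012, cs, Zed, Ola), (2018, cs, Dee, Tai), (2018, cs, Kim, Sam), (2018, cs, Zed, Ola), (2019, cs, Dee, Tai), (2019, cs, Kim, Sam), (2019, cs, Zed, Ola)}.
Selection mname != Sam: {(1985, ops, Ola, Ned), (1985, ops, Yan, Fay), (2008, ops, Ola, Ned), (2008, ops, Yan, Fay), (2012, cs, Dee, Tai), (2012, cs, Zed, Ola), (2018, cs, Dee, Tai), (2018, cs, Zed, Ola), (2019, cs, Dee, Tai), (2019, cs, Zed, Ola)}
π[year, aname]: project onto (year, aname) → {(1985, Ola), (1985, Yan), (2008, Ola), (2008, Yan), (2012, Dee), (2012, Zed), (2018, Dee), (2018, Zed), (2019, Dee), (2019, Zed)}

{(1985, Ola), (1985, Yan), (2008, Ola), (2008, Yan), (2012, Dee), (2012, Zed), (2018, Dee), (2018, Zed), (2019, Dee), (2019, Zed)}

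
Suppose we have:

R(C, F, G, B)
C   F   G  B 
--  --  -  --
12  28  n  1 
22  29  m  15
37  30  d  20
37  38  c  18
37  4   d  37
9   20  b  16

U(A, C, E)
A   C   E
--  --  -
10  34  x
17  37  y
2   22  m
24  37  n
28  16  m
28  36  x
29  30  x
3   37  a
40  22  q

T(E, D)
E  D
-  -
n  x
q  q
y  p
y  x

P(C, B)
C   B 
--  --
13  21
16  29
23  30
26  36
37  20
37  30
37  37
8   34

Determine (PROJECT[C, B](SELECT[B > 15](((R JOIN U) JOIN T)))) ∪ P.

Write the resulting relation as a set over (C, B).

{(13, 21), (16, 29), (23, 30), (26, 36), (37, 18), (37, 20), (37, 30), (37, 37), (8, 34)}

Natural join on C: {(22, 29, m, 15, 2, m), (22, 29, m, 15, 40, q), (37, 30, d, 20, 17, y), (37, 30, d, 20, 24, n), (37, 30, d, 20, 3, a), (37, 38, c, 18, 17, y), (37, 38, c, 18, 24, n), (37, 38, c, 18, 3, a), (37, 4, d, 37, 17, y), (37, 4, d, 37, 24, n), (37, 4, d, 37, 3, a)}
Natural join on E: {(22, 29, m, 15, 40, q, q), (37, 30, d, 20, 17, y, p), (37, 30, d, 20, 17, y, x), (37, 30, d, 20, 24, n, x), (37, 38, c, 18, 17, y, p), (37, 38, c, 18, 17, y, x), (37, 38, c, 18, 24, n, x), (37, 4, d, 37, 17, y, p), (37, 4, d, 37, 17, y, x), (37, 4, d, 37, 24, n, x)}
σ[B > 15]: keep tuples satisfying B > 15 → {(37, 30, d, 20, 17, y, p), (37, 30, d, 20, 17, y, x), (37, 30, d, 20, 24, n, x), (37, 38, c, 18, 17, y, p), (37, 38, c, 18, 17, y, x), (37, 38, c, 18, 24, n, x), (37, 4, d, 37, 17, y, p), (37, 4, d, 37, 17, y, x), (37, 4, d, 37, 24, n, x)}
Keep only column(s) C, B (6 duplicate(s) eliminated): {(37, 18), (37, 20), (37, 37)}
Union: {(37, 18), (37, 20), (37, 37)} with {(13, 21), (16, 29), (23, 30), (26, 36), (37, 20), (37, 30), (37, 37), (8, 34)} → {(13, 21), (16, 29), (23, 30), (26, 36), (37, 18), (37, 20), (37, 30), (37, 37), (8, 34)}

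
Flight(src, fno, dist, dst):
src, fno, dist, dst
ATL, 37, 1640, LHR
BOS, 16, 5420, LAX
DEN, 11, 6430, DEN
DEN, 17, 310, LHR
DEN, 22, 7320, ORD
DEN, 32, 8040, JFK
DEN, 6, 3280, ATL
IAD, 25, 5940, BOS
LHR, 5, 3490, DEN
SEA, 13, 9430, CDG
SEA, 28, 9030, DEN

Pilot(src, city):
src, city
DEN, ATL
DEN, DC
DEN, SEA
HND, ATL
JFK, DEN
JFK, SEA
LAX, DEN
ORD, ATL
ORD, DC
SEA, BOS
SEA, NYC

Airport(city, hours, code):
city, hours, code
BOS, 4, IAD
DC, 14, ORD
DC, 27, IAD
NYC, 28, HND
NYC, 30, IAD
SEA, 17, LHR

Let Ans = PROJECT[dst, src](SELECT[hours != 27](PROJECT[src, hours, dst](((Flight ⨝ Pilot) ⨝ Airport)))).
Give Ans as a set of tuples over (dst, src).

{(ATL, DEN), (CDG, SEA), (DEN, DEN), (DEN, SEA), (JFK, DEN), (LHR, DEN), (ORD, DEN)}

Flight ⋈ Pilot (natural join on src): {(DEN, 11, 6430, DEN, ATL), (DEN, 11, 6430, DEN, DC), (DEN, 11, 6430, DEN, SEA), (DEN, 17, 310, LHR, ATL), (DEN, 17, 310, LHR, DC), (DEN, 17, 310, LHR, SEA), (DEN, 22, 7320, ORD, ATL), (DEN, 22, 7320, ORD, DC), (DEN, 22, 7320, ORD, SEA), (DEN, 32, 8040, JFK, ATL), (DEN, 32, 8040, JFK, DC), (DEN, 32, 8040, JFK, SEA), (DEN, 6, 3280, ATL, ATL), (DEN, 6, 3280, ATL, DC), (DEN, 6, 3280, ATL, SEA), (SEA, 13, 9430, CDG, BOS), (SEA, 13, 9430, CDG, NYC), (SEA, 28, 9030, DEN, BOS), (SEA, 28, 9030, DEN, NYC)}
(Flight ⨝ Pilot) ⋈ Airport (natural join on city): {(DEN, 11, 6430, DEN, DC, 14, ORD), (DEN, 11, 6430, DEN, DC, 27, IAD), (DEN, 11, 6430, DEN, SEA, 17, LHR), (DEN, 17, 310, LHR, DC, 14, ORD), (DEN, 17, 310, LHR, DC, 27, IAD), (DEN, 17, 310, LHR, SEA, 17, LHR), (DEN, 22, 7320, ORD, DC, 14, ORD), (DEN, 22, 7320, ORD, DC, 27, IAD), (DEN, 22, 7320, ORD, SEA, 17, LHR), (DEN, 32, 8040, JFK, DC, 14, ORD), (DEN, 32, 8040, JFK, DC, 27, IAD), (DEN, 32, 8040, JFK, SEA, 17, LHR), (DEN, 6, 3280, ATL, DC, 14, ORD), (DEN, 6, 3280, ATL, DC, 27, IAD), (DEN, 6, 3280, ATL, SEA, 17, LHR), (SEA, 13, 9430, CDG, BOS, 4, IAD), (SEA, 13, 9430, CDG, NYC, 28, HND), (SEA, 13, 9430, CDG, NYC, 30, IAD), (SEA, 28, 9030, DEN, BOS, 4, IAD), (SEA, 28, 9030, DEN, NYC, 28, HND), (SEA, 28, 9030, DEN, NYC, 30, IAD)}
Keep only column(s) src, hours, dst: {(DEN, 14, ATL), (DEN, 14, DEN), (DEN, 14, JFK), (DEN, 14, LHR), (DEN, 14, ORD), (DEN, 17, ATL), (DEN, 17, DEN), (DEN, 17, JFK), (DEN, 17, LHR), (DEN, 17, ORD), (DEN, 27, ATL), (DEN, 27, DEN), (DEN, 27, JFK), (DEN, 27, LHR), (DEN, 27, ORD), (SEA, 28, CDG), (SEA, 28, DEN), (SEA, 30, CDG), (SEA, 30, DEN), (SEA, 4, CDG), (SEA, 4, DEN)}
Selection hours != 27: {(DEN, 14, ATL), (DEN, 14, DEN), (DEN, 14, JFK), (DEN, 14, LHR), (DEN, 14, ORD), (DEN, 17, ATL), (DEN, 17, DEN), (DEN, 17, JFK), (DEN, 17, LHR), (DEN, 17, ORD), (SEA, 28, CDG), (SEA, 28, DEN), (SEA, 30, CDG), (SEA, 30, DEN), (SEA, 4, CDG), (SEA, 4, DEN)}
Keep only column(s) dst, src (9 duplicate(s) eliminated): {(ATL, DEN), (CDG, SEA), (DEN, DEN), (DEN, SEA), (JFK, DEN), (LHR, DEN), (ORD, DEN)}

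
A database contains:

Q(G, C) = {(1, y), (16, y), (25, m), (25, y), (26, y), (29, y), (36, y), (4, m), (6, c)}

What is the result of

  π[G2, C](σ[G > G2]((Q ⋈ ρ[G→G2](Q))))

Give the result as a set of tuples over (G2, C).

{(1, y), (16, y), (25, y), (26, y), (29, y), (4, m)}

ρ[G→G2]: schema becomes (G2, C); tuples unchanged.
Q ⋈ ρ[G→G2](Q) (natural join on C): {(1, y, 1), (1, y, 16), (1, y, 25), (1, y, 26), (1, y, 29), (1, y, 36), (16, y, 1), (16, y, 16), (16, y, 25), (16, y, 26), (16, y, 29), (16, y, 36), (25, m, 25), (25, m, 4), (25, y, 1), (25, y, 16), (25, y, 25), (25, y, 26), (25, y, 29), (25, y, 36), (26, y, 1), (26, y, 16), (26, y, 25), (26, y, 26), (26, y, 29), (26, y, 36), (29, y, 1), (29, y, 16), (29, y, 25), (29, y, 26), (29, y, 29), (29, y, 36), (36, y, 1), (36, y, 16), (36, y, 25), (36, y, 26), (36, y, 29), (36, y, 36), (4, m, 25), (4, m, 4), (6, c, 6)}
Apply σ_{G > G2}; surviving tuples: {(16, y, 1), (25, m, 4), (25, y, 1), (25, y, 16), (26, y, 1), (26, y, 16), (26, y, 25), (29, y, 1), (29, y, 16), (29, y, 25), (29, y, 26), (36, y, 1), (36, y, 16), (36, y, 25), (36, y, 26), (36, y, 29)}
π_{G2, C} gives {(1, y), (16, y), (25, y), (26, y), (29, y), (4, m)} (10 duplicate(s) eliminated).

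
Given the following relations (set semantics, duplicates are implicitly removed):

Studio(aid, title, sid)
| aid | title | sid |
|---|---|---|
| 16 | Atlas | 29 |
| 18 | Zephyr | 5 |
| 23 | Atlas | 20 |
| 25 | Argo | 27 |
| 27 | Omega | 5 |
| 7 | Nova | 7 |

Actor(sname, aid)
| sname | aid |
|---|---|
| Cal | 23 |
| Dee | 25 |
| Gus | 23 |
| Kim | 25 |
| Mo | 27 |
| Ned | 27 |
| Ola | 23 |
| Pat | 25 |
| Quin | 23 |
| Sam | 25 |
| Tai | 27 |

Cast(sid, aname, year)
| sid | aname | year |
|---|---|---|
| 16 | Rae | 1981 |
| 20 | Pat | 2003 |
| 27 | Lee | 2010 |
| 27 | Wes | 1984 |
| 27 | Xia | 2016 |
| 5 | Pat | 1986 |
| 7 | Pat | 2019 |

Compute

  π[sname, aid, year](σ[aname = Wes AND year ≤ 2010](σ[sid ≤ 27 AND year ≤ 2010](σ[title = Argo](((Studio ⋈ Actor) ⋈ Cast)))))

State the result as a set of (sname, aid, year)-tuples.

{(Dee, 25, 1984), (Kim, 25, 1984), (Pat, 25, 1984), (Sam, 25, 1984)}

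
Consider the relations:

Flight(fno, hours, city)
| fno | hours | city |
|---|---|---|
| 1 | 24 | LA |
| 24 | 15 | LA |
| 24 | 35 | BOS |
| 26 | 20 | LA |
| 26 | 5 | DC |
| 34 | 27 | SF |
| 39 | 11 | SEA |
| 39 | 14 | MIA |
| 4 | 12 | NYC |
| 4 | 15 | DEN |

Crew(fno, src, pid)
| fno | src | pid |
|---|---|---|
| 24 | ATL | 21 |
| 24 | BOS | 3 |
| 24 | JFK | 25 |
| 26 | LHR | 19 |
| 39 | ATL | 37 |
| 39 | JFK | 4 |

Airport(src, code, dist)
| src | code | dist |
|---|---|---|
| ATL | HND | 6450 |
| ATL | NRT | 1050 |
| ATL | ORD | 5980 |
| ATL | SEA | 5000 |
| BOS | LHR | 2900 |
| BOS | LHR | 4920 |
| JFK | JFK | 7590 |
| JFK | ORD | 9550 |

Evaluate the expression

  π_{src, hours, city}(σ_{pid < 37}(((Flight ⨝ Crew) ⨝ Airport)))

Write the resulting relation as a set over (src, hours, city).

{(ATL, 15, LA), (ATL, 35, BOS), (BOS, 15, LA), (BOS, 35, BOS), (JFK, 11, SEA), (JFK, 14, MIA), (JFK, 15, LA), (JFK, 35, BOS)}

Flight ⋈ Crew (natural join on fno): {(24, 15, LA, ATL, 21), (24, 15, LA, BOS, 3), (24, 15, LA, JFK, 25), (24, 35, BOS, ATL, 21), (24, 35, BOS, BOS, 3), (24, 35, BOS, JFK, 25), (26, 20, LA, LHR, 19), (26, 5, DC, LHR, 19), (39, 11, SEA, ATL, 37), (39, 11, SEA, JFK, 4), (39, 14, MIA, ATL, 37), (39, 14, MIA, JFK, 4)}
(Flight ⨝ Crew) ⋈ Airport (natural join on src): {(24, 15, LA, ATL, 21, HND, 6450), (24, 15, LA, ATL, 21, NRT, 1050), (24, 15, LA, ATL, 21, ORD, 5980), (24, 15, LA, ATL, 21, SEA, 5000), (24, 15, LA, BOS, 3, LHR, 2900), (24, 15, LA, BOS, 3, LHR, 4920), (24, 15, LA, JFK, 25, JFK, 7590), (24, 15, LA, JFK, 25, ORD, 9550), (24, 35, BOS, ATL, 21, HND, 6450), (24, 35, BOS, ATL, 21, NRT, 1050), (24, 35, BOS, ATL, 21, ORD, 5980), (24, 35, BOS, ATL, 21, SEA, 5000), (24, 35, BOS, BOS, 3, LHR, 2900), (24, 35, BOS, BOS, 3, LHR, 4920), (24, 35, BOS, JFK, 25, JFK, 7590), (24, 35, BOS, JFK, 25, ORD, 9550), (39, 11, SEA, ATL, 37, HND, 6450), (39, 11, SEA, ATL, 37, NRT, 1050), (39, 11, SEA, ATL, 37, ORD, 5980), (39, 11, SEA, ATL, 37, SEA, 5000), (39, 11, SEA, JFK, 4, JFK, 7590), (39, 11, SEA, JFK, 4, ORD, 9550), (39, 14, MIA, ATL, 37, HND, 6450), (39, 14, MIA, ATL, 37, NRT, 1050), (39, 14, MIA, ATL, 37, ORD, 5980), (39, 14, MIA, ATL, 37, SEA, 5000), (39, 14, MIA, JFK, 4, JFK, 7590), (39, 14, MIA, JFK, 4, ORD, 9550)}
Filtering on pid < 37 leaves {(24, 15, LA, ATL, 21, HND, 6450), (24, 15, LA, ATL, 21, NRT, 1050), (24, 15, LA, ATL, 21, ORD, 5980), (24, 15, LA, ATL, 21, SEA, 5000), (24, 15, LA, BOS, 3, LHR, 2900), (24, 15, LA, BOS, 3, LHR, 4920), (24, 15, LA, JFK, 25, JFK, 7590), (24, 15, LA, JFK, 25, ORD, 9550), (24, 35, BOS, ATL, 21, HND, 6450), (24, 35, BOS, ATL, 21, NRT, 1050), (24, 35, BOS, ATL, 21, ORD, 5980), (24, 35, BOS, ATL, 21, SEA, 5000), (24, 35, BOS, BOS, 3, LHR, 2900), (24, 35, BOS, BOS, 3, LHR, 4920), (24, 35, BOS, JFK, 25, JFK, 7590), (24, 35, BOS, JFK, 25, ORD, 9550), (39, 11, SEA, JFK, 4, JFK, 7590), (39, 11, SEA, JFK, 4, ORD, 9550), (39, 14, MIA, JFK, 4, JFK, 7590), (39, 14, MIA, JFK, 4, ORD, 9550)}.
π_{src, hours, city} gives {(ATL, 15, LA), (ATL, 35, BOS), (BOS, 15, LA), (BOS, 35, BOS), (JFK, 11, SEA), (JFK, 14, MIA), (JFK, 15, LA), (JFK, 35, BOS)} (12 duplicate(s) eliminated).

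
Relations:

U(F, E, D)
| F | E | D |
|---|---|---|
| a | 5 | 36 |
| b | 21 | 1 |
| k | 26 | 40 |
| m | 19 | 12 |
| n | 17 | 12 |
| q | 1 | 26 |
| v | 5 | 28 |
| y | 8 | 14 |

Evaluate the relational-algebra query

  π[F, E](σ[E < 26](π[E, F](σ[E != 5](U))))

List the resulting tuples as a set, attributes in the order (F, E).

Selection E != 5: {(b, 21, 1), (k, 26, 40), (m, 19, 12), (n, 17, 12), (q, 1, 26), (y, 8, 14)}
π_{E, F} gives {(1, q), (17, n), (19, m), (21, b), (26, k), (8, y)}.
Selection E < 26: {(1, q), (17, n), (19, m), (21, b), (8, y)}
π_{F, E} gives {(b, 21), (m, 19), (n, 17), (q, 1), (y, 8)}.

{(b, 21), (m, 19), (n, 17), (q, 1), (y, 8)}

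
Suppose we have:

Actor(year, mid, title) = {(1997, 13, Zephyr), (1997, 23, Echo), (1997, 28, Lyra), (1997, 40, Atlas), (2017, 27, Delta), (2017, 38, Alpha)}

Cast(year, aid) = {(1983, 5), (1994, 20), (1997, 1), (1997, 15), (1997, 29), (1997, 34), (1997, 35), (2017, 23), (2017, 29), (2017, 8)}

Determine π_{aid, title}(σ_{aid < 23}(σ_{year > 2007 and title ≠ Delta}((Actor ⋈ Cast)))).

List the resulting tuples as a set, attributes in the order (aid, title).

Joining Actor and Cast on year yields {(1997, 13, Zephyr, 1), (1997, 13, Zephyr, 15), (1997, 13, Zephyr, 29), (1997, 13, Zephyr, 34), (1997, 13, Zephyr, 35), (1997, 23, Echo, 1), (1997, 23, Echo, 15), (1997, 23, Echo, 29), (1997, 23, Echo, 34), (1997, 23, Echo, 35), (1997, 28, Lyra, 1), (1997, 28, Lyra, 15), (1997, 28, Lyra, 29), (1997, 28, Lyra, 34), (1997, 28, Lyra, 35), (1997, 40, Atlas, 1), (1997, 40, Atlas, 15), (1997, 40, Atlas, 29), (1997, 40, Atlas, 34), (1997, 40, Atlas, 35), (2017, 27, Delta, 23), (2017, 27, Delta, 29), (2017, 27, Delta, 8), (2017, 38, Alpha, 23), (2017, 38, Alpha, 29), (2017, 38, Alpha, 8)}.
Selection year > 2007 and title ≠ Delta: {(2017, 38, Alpha, 23), (2017, 38, Alpha, 29), (2017, 38, Alpha, 8)}
Selection aid < 23: {(2017, 38, Alpha, 8)}
Keep only column(s) aid, title: {(8, Alpha)}

{(8, Alpha)}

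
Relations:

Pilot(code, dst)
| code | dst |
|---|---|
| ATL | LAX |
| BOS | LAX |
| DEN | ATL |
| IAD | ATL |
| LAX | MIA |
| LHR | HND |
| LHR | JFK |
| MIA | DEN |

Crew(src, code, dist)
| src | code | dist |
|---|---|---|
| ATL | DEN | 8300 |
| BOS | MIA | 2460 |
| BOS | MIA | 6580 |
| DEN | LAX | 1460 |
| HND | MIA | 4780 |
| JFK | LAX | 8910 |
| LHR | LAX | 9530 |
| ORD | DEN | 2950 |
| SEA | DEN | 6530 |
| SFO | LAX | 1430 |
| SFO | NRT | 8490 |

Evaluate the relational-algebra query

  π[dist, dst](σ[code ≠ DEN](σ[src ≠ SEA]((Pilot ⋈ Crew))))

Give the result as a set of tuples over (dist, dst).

{(1430, MIA), (1460, MIA), (2460, DEN), (4780, DEN), (6580, DEN), (8910, MIA), (9530, MIA)}

Natural join on code: {(DEN, ATL, ATL, 8300), (DEN, ATL, ORD, 2950), (DEN, ATL, SEA, 6530), (LAX, MIA, DEN, 1460), (LAX, MIA, JFK, 8910), (LAX, MIA, LHR, 9530), (LAX, MIA, SFO, 1430), (MIA, DEN, BOS, 2460), (MIA, DEN, BOS, 6580), (MIA, DEN, HND, 4780)}
Selection src ≠ SEA: {(DEN, ATL, ATL, 8300), (DEN, ATL, ORD, 2950), (LAX, MIA, DEN, 1460), (LAX, MIA, JFK, 8910), (LAX, MIA, LHR, 9530), (LAX, MIA, SFO, 1430), (MIA, DEN, BOS, 2460), (MIA, DEN, BOS, 6580), (MIA, DEN, HND, 4780)}
Selection code ≠ DEN: {(LAX, MIA, DEN, 1460), (LAX, MIA, JFK, 8910), (LAX, MIA, LHR, 9530), (LAX, MIA, SFO, 1430), (MIA, DEN, BOS, 2460), (MIA, DEN, BOS, 6580), (MIA, DEN, HND, 4780)}
π_{dist, dst} gives {(1430, MIA), (1460, MIA), (2460, DEN), (4780, DEN), (6580, DEN), (8910, MIA), (9530, MIA)}.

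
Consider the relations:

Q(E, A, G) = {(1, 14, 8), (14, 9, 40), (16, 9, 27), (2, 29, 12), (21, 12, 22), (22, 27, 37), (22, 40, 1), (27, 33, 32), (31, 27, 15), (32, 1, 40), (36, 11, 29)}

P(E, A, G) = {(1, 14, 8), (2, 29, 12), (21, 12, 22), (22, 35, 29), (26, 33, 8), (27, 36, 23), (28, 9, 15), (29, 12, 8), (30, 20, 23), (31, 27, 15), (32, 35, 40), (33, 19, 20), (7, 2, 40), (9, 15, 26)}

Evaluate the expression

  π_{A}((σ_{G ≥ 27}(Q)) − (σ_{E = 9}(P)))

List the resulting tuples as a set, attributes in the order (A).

Apply σ_{G ≥ 27}; surviving tuples: {(14, 9, 40), (16, 9, 27), (22, 27, 37), (27, 33, 32), (32, 1, 40), (36, 11, 29)}
Apply σ_{E = 9}; surviving tuples: {(9, 15, 26)}
Taking the difference: {(14, 9, 40), (16, 9, 27), (22, 27, 37), (27, 33, 32), (32, 1, 40), (36, 11, 29)}
π_{A} gives {1, 11, 27, 33, 9} (1 duplicate(s) eliminated).

{1, 11, 27, 33, 9}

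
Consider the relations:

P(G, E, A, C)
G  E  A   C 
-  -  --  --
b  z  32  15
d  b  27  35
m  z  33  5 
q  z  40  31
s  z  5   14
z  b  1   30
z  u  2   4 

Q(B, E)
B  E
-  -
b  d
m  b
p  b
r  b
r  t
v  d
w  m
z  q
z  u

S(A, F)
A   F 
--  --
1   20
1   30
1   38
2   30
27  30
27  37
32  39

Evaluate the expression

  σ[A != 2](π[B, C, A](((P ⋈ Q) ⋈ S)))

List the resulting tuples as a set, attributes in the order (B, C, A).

{(m, 30, 1), (m, 35, 27), (p, 30, 1), (p, 35, 27), (r, 30, 1), (r, 35, 27)}

Joining P and Q on E yields {(d, b, 27, 35, m), (d, b, 27, 35, p), (d, b, 27, 35, r), (z, b, 1, 30, m), (z, b, 1, 30, p), (z, b, 1, 30, r), (z, u, 2, 4, z)}.
Joining (P ⋈ Q) and S on A yields {(d, b, 27, 35, m, 30), (d, b, 27, 35, m, 37), (d, b, 27, 35, p, 30), (d, b, 27, 35, p, 37), (d, b, 27, 35, r, 30), (d, b, 27, 35, r, 37), (z, b, 1, 30, m, 20), (z, b, 1, 30, m, 30), (z, b, 1, 30, m, 38), (z, b, 1, 30, p, 20), (z, b, 1, 30, p, 30), (z, b, 1, 30, p, 38), (z, b, 1, 30, r, 20), (z, b, 1, 30, r, 30), (z, b, 1, 30, r, 38), (z, u, 2, 4, z, 30)}.
Keep only column(s) B, C, A (9 duplicate(s) eliminated): {(m, 30, 1), (m, 35, 27), (p, 30, 1), (p, 35, 27), (r, 30, 1), (r, 35, 27), (z, 4, 2)}
Selection A != 2: {(m, 30, 1), (m, 35, 27), (p, 30, 1), (p, 35, 27), (r, 30, 1), (r, 35, 27)}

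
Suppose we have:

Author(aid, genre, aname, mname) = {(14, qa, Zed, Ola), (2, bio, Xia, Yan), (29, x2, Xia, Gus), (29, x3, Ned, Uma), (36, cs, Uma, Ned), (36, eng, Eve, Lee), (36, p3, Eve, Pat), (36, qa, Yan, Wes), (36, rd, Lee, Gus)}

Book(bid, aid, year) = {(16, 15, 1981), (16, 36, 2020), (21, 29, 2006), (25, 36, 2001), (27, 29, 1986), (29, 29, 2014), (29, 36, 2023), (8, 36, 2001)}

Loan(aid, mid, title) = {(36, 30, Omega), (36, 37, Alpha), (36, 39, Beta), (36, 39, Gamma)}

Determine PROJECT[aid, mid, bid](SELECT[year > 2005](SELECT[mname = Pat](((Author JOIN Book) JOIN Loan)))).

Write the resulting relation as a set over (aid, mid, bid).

{(36, 30, 16), (36, 30, 29), (36, 37, 16), (36, 37, 29), (36, 39, 16), (36, 39, 29)}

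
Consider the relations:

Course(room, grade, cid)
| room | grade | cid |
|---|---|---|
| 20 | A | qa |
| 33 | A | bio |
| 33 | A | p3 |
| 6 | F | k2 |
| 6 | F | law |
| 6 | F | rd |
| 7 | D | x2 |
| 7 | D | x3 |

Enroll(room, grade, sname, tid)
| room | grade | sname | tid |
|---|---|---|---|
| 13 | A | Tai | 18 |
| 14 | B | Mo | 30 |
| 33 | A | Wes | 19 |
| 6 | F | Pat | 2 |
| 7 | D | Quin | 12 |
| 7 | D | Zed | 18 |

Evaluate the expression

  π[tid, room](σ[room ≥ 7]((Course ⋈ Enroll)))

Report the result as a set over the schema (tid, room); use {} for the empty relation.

Natural join on room, grade: {(33, A, bio, Wes, 19), (33, A, p3, Wes, 19), (6, F, k2, Pat, 2), (6, F, law, Pat, 2), (6, F, rd, Pat, 2), (7, D, x2, Quin, 12), (7, D, x2, Zed, 18), (7, D, x3, Quin, 12), (7, D, x3, Zed, 18)}
Filtering on room ≥ 7 leaves {(33, A, bio, Wes, 19), (33, A, p3, Wes, 19), (7, D, x2, Quin, 12), (7, D, x2, Zed, 18), (7, D, x3, Quin, 12), (7, D, x3, Zed, 18)}.
Keep only column(s) tid, room (3 duplicate(s) eliminated): {(12, 7), (18, 7), (19, 33)}

{(12, 7), (18, 7), (19, 33)}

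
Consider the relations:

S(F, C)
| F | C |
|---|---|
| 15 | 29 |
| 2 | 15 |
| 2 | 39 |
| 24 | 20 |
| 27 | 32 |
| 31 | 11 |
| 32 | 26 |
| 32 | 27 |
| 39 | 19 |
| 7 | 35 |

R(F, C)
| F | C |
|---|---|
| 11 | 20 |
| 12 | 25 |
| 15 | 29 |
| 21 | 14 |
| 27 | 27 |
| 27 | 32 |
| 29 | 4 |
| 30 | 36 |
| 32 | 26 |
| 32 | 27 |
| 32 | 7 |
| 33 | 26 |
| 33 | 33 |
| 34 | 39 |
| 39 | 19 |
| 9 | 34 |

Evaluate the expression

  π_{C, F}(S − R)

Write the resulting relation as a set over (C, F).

Difference: {(15, 29), (2, 15), (2, 39), (24, 20), (27, 32), (31, 11), (32, 26), (32, 27), (39, 19), (7, 35)} with {(11, 20), (12, 25), (15, 29), (21, 14), (27, 27), (27, 32), (29, 4), (30, 36), (32, 26), (32, 27), (32, 7), (33, 26), (33, 33), (34, 39), (39, 19), (9, 34)} → {(2, 15), (2, 39), (24, 20), (31, 11), (7, 35)}
π_{C, F} gives {(11, 31), (15, 2), (20, 24), (35, 7), (39, 2)}.

{(11, 31), (15, 2), (20, 24), (35, 7), (39, 2)}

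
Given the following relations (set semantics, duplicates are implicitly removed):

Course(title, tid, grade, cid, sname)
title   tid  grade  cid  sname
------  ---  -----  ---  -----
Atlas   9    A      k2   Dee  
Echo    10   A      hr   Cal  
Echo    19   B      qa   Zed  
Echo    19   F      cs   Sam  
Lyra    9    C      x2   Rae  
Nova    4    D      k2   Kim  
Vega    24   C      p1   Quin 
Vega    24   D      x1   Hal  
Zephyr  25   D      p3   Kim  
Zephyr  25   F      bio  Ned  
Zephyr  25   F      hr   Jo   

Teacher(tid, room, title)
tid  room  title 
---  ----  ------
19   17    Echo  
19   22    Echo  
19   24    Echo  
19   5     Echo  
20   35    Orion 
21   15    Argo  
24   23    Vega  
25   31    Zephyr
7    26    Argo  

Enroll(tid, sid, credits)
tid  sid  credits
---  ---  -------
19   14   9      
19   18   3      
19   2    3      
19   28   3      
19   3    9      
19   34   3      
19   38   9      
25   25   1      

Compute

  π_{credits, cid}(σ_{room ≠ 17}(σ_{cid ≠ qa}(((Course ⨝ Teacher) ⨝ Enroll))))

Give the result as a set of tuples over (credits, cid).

{(1, bio), (1, hr), (1, p3), (3, cs), (9, cs)}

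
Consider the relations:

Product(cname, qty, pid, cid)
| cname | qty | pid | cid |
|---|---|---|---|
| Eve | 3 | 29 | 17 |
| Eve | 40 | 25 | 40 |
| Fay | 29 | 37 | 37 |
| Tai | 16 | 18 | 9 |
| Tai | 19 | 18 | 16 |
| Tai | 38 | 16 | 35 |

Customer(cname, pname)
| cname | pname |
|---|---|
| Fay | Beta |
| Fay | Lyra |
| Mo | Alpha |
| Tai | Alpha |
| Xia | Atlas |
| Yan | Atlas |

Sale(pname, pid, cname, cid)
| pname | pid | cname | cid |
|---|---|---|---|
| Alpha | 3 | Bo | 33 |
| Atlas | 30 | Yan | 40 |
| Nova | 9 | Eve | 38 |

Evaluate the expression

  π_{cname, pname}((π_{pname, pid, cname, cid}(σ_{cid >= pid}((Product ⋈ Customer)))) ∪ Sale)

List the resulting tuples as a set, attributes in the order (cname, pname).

{(Bo, Alpha), (Eve, Nova), (Fay, Beta), (Fay, Lyra), (Tai, Alpha), (Yan, Atlas)}

Natural join on cname: {(Fay, 29, 37, 37, Beta), (Fay, 29, 37, 37, Lyra), (Tai, 16, 18, 9, Alpha), (Tai, 19, 18, 16, Alpha), (Tai, 38, 16, 35, Alpha)}
Filtering on cid >= pid leaves {(Fay, 29, 37, 37, Beta), (Fay, 29, 37, 37, Lyra), (Tai, 38, 16, 35, Alpha)}.
π_{pname, pid, cname, cid} gives {(Alpha, 16, Tai, 35), (Beta, 37, Fay, 37), (Lyra, 37, Fay, 37)}.
Taking the union: {(Alpha, 16, Tai, 35), (Alpha, 3, Bo, 33), (Atlas, 30, Yan, 40), (Beta, 37, Fay, 37), (Lyra, 37, Fay, 37), (Nova, 9, Eve, 38)}
π_{cname, pname} gives {(Bo, Alpha), (Eve, Nova), (Fay, Beta), (Fay, Lyra), (Tai, Alpha), (Yan, Atlas)}.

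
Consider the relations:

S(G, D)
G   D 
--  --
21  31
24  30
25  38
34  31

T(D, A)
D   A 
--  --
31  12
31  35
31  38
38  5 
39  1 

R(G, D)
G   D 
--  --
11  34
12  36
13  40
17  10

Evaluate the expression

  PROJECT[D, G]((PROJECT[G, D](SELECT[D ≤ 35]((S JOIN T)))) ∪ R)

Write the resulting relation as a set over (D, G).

Joining S and T on D yields {(21, 31, 12), (21, 31, 35), (21, 31, 38), (25, 38, 5), (34, 31, 12), (34, 31, 35), (34, 31, 38)}.
Selection D ≤ 35: {(21, 31, 12), (21, 31, 35), (21, 31, 38), (34, 31, 12), (34, 31, 35), (34, 31, 38)}
π_{G, D} gives {(21, 31), (34, 31)} (4 duplicate(s) eliminated).
Taking the union: {(11, 34), (12, 36), (13, 40), (17, 10), (21, 31), (34, 31)}
π_{D, G} gives {(10, 17), (31, 21), (31, 34), (34, 11), (36, 12), (40, 13)}.

{(10, 17), (31, 21), (31, 34), (34, 11), (36, 12), (40, 13)}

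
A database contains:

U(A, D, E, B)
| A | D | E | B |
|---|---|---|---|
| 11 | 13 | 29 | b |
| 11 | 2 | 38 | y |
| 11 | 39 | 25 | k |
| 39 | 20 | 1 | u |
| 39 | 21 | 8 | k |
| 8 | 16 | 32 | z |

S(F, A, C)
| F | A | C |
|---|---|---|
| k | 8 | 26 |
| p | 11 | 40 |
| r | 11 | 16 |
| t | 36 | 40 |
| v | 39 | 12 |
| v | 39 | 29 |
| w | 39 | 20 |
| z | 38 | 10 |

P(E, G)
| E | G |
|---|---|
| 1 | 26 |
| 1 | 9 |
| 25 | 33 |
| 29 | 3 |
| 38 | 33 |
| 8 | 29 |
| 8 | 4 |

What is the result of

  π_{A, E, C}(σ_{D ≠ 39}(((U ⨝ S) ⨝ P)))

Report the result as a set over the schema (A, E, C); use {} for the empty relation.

{(11, 29, 16), (11, 29, 40), (11, 38, 16), (11, 38, 40), (39, 1, 12), (39, 1, 20), (39, 1, 29), (39, 8, 12), (39, 8, 20), (39, 8, 29)}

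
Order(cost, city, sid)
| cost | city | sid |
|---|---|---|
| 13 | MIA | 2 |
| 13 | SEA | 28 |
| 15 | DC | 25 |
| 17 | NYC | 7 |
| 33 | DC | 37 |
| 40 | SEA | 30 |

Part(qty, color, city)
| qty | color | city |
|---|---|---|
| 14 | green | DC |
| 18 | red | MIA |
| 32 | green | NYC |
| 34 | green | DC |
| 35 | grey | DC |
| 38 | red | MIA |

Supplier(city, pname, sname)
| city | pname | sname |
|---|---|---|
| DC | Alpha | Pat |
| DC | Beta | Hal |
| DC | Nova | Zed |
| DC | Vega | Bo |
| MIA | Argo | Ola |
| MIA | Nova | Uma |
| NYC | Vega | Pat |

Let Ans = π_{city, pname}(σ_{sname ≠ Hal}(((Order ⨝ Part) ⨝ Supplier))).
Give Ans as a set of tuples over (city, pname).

Natural join on city: {(13, MIA, 2, 18, red), (13, MIA, 2, 38, red), (15, DC, 25, 14, green), (15, DC, 25, 34, green), (15, DC, 25, 35, grey), (17, NYC, 7, 32, green), (33, DC, 37, 14, green), (33, DC, 37, 34, green), (33, DC, 37, 35, grey)}
Natural join on city: {(13, MIA, 2, 18, red, Argo, Ola), (13, MIA, 2, 18, red, Nova, Uma), (13, MIA, 2, 38, red, Argo, Ola), (13, MIA, 2, 38, red, Nova, Uma), (15, DC, 25, 14, green, Alpha, Pat), (15, DC, 25, 14, green, Beta, Hal), (15, DC, 25, 14, green, Nova, Zed), (15, DC, 25, 14, green, Vega, Bo), (15, DC, 25, 34, green, Alpha, Pat), (15, DC, 25, 34, green, Beta, Hal), (15, DC, 25, 34, green, Nova, Zed), (15, DC, 25, 34, green, Vega, Bo), (15, DC, 25, 35, grey, Alpha, Pat), (15, DC, 25, 35, grey, Beta, Hal), (15, DC, 25, 35, grey, Nova, Zed), (15, DC, 25, 35, grey, Vega, Bo), (17, NYC, 7, 32, green, Vega, Pat), (33, DC, 37, 14, green, Alpha, Pat), (33, DC, 37, 14, green, Beta, Hal), (33, DC, 37, 14, green, Nova, Zed), (33, DC, 37, 14, green, Vega, Bo), (33, DC, 37, 34, green, Alpha, Pat), (33, DC, 37, 34, green, Beta, Hal), (33, DC, 37, 34, green, Nova, Zed), (33, DC, 37, 34, green, Vega, Bo), (33, DC, 37, 35, grey, Alpha, Pat), (33, DC, 37, 35, grey, Beta, Hal), (33, DC, 37, 35, grey, Nova, Zed), (33, DC, 37, 35, grey, Vega, Bo)}
Apply σ_{sname ≠ Hal}; surviving tuples: {(13, MIA, 2, 18, red, Argo, Ola), (13, MIA, 2, 18, red, Nova, Uma), (13, MIA, 2, 38, red, Argo, Ola), (13, MIA, 2, 38, red, Nova, Uma), (15, DC, 25, 14, green, Alpha, Pat), (15, DC, 25, 14, green, Nova, Zed), (15, DC, 25, 14, green, Vega, Bo), (15, DC, 25, 34, green, Alpha, Pat), (15, DC, 25, 34, green, Nova, Zed), (15, DC, 25, 34, green, Vega, Bo), (15, DC, 25, 35, grey, Alpha, Pat), (15, DC, 25, 35, grey, Nova, Zed), (15, DC, 25, 35, grey, Vega, Bo), (17, NYC, 7, 32, green, Vega, Pat), (33, DC, 37, 14, green, Alpha, Pat), (33, DC, 37, 14, green, Nova, Zed), (33, DC, 37, 14, green, Vega, Bo), (33, DC, 37, 34, green, Alpha, Pat), (33, DC, 37, 34, green, Nova, Zed), (33, DC, 37, 34, green, Vega, Bo), (33, DC, 37, 35, grey, Alpha, Pat), (33, DC, 37, 35, grey, Nova, Zed), (33, DC, 37, 35, grey, Vega, Bo)}
Keep only column(s) city, pname (17 duplicate(s) eliminated): {(DC, Alpha), (DC, Nova), (DC, Vega), (MIA, Argo), (MIA, Nova), (NYC, Vega)}

{(DC, Alpha), (DC, Nova), (DC, Vega), (MIA, Argo), (MIA, Nova), (NYC, Vega)}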